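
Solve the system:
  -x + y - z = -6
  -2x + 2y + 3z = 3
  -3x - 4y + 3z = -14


Using Cramer's rule. Expand each determinant along the first row.
D  = (-1)*[2*3 - 3*(-4)] - 1*[(-2)*3 - 3*(-3)] + (-1)*[(-2)*(-4) - 2*(-3)]
  = (-1)*(18) - 1*(3) + (-1)*(14) = -35
Dx = (-6)*[2*3 - 3*(-4)] - 1*[3*3 - 3*(-14)] + (-1)*[3*(-4) - 2*(-14)]
  = (-6)*(18) - 1*(51) + (-1)*(16) = -175
Dy = (-1)*[3*3 - 3*(-14)] - (-6)*[(-2)*3 - 3*(-3)] + (-1)*[(-2)*(-14) - 3*(-3)]
  = (-1)*(51) - (-6)*(3) + (-1)*(37) = -70
Dz = (-1)*[2*(-14) - 3*(-4)] - 1*[(-2)*(-14) - 3*(-3)] + (-6)*[(-2)*(-4) - 2*(-3)]
  = (-1)*(-16) - 1*(37) + (-6)*(14) = -105
x = Dx/D = -175/-35 = 5, y = Dy/D = -70/-35 = 2, z = Dz/D = -105/-35 = 3
Check eq1: (-1)(5) + (1)(2) + (-1)(3) = -6 = -6 ✓
Check eq2: (-2)(5) + (2)(2) + (3)(3) = 3 = 3 ✓
Check eq3: (-3)(5) + (-4)(2) + (3)(3) = -14 = -14 ✓

x = 5, y = 2, z = 3


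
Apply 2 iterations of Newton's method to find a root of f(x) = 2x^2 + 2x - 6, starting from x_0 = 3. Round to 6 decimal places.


Newton's method: x_(n+1) = x_n - f(x_n)/f'(x_n)
f(x) = 2x^2 + 2x - 6
f'(x) = 4x + 2

Iteration 1:
  f(3.000000) = 18.000000
  f'(3.000000) = 14.000000
  x_1 = 3.000000 - (18.000000)/(14.000000) = 1.714286

Iteration 2:
  f(1.714286) = 3.306122
  f'(1.714286) = 8.857143
  x_2 = 1.714286 - (3.306122)/(8.857143) = 1.341014

x_2 = 1.341014


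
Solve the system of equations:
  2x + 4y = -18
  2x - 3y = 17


Using Cramer's rule:
Determinant D = (2)(-3) - (2)(4) = -6 - 8 = -14
Dx = (-18)(-3) - (17)(4) = 54 - 68 = -14
Dy = (2)(17) - (2)(-18) = 34 + 36 = 70
x = Dx/D = -14/-14 = 1
y = Dy/D = 70/-14 = -5

x = 1, y = -5


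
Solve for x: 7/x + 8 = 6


Subtract 8 from both sides: 7/x = -2
Multiply both sides by x: 7 = -2 * x
Divide by -2: x = -7/2

x = -7/2


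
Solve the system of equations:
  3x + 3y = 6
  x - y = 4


Using Cramer's rule:
Determinant D = (3)(-1) - (1)(3) = -3 - 3 = -6
Dx = (6)(-1) - (4)(3) = -6 - 12 = -18
Dy = (3)(4) - (1)(6) = 12 - 6 = 6
x = Dx/D = -18/-6 = 3
y = Dy/D = 6/-6 = -1

x = 3, y = -1


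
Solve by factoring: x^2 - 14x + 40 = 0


We need two numbers that multiply to 40 and add to -14.
Those numbers are -4 and -10 (since (-4) * (-10) = 40 and (-4) + (-10) = -14).
So x^2 - 14x + 40 = (x - 4)(x - 10) = 0
Setting each factor to zero: x = 4 or x = 10

x = 4, x = 10


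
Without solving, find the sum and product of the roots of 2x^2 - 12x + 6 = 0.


By Vieta's formulas for ax^2 + bx + c = 0:
  Sum of roots = -b/a
  Product of roots = c/a

Here a = 2, b = -12, c = 6
Sum = -(-12)/2 = 6
Product = 6/2 = 3

Sum = 6, Product = 3


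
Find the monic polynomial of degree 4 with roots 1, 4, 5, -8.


A monic polynomial with roots 1, 4, 5, -8 is:
p(x) = (x - 1)(x - 4)(x - 5)(x + 8)
After multiplying by (x - 1): x - 1
After multiplying by (x - 4): x^2 - 5x + 4
After multiplying by (x - 5): x^3 - 10x^2 + 29x - 20
After multiplying by (x + 8): x^4 - 2x^3 - 51x^2 + 212x - 160

x^4 - 2x^3 - 51x^2 + 212x - 160


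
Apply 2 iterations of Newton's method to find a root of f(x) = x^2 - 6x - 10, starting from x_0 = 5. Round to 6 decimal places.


Newton's method: x_(n+1) = x_n - f(x_n)/f'(x_n)
f(x) = x^2 - 6x - 10
f'(x) = 2x - 6

Iteration 1:
  f(5.000000) = -15.000000
  f'(5.000000) = 4.000000
  x_1 = 5.000000 - (-15.000000)/(4.000000) = 8.750000

Iteration 2:
  f(8.750000) = 14.062500
  f'(8.750000) = 11.500000
  x_2 = 8.750000 - (14.062500)/(11.500000) = 7.527174

x_2 = 7.527174


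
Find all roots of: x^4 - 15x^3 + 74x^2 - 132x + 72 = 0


Let p(x) = x^4 - 15x^3 + 74x^2 - 132x + 72. By the rational root theorem (leading coefficient 1), any rational root is an integer divisor of 72: try ±1, ±2, ... in turn.
Test x = 1: value = 0 ✓, so (x - 1) is a factor.
Synthetic division by (x - 1): bring down 1; 1(1) - 15 = -14; (-14)(1) + 74 = 60; 60(1) - 132 = -72; (-72)(1) + 72 = 0 → quotient x^3 - 14x^2 + 60x - 72, remainder 0.
Continue with the quotient x^3 - 14x^2 + 60x - 72 (candidates must divide 72; re-test x = 1 first in case it repeats).
Test x = 1: value = -25 ≠ 0.
Test x = -1: value = -147 ≠ 0.
Test x = 2: value = 0 ✓, so (x - 2) is a factor.
Synthetic division by (x - 2): bring down 1; 1(2) - 14 = -12; (-12)(2) + 60 = 36; 36(2) - 72 = 0 → quotient x^2 - 12x + 36, remainder 0.
Solve the quadratic x^2 - 12x + 36 = 0: discriminant = (-12)^2 - 4(1)(36) = 144 - 144 = 0.
Discriminant = 0, so a double root: x = 12/2 = 6.
Collecting all roots found:

x = 1, x = 2, x = 6 (multiplicity 2)


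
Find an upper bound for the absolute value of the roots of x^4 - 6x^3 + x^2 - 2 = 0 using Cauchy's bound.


Cauchy's bound: all roots r satisfy |r| <= 1 + max(|a_i/a_n|) for i = 0,...,n-1
where a_n is the leading coefficient.

Coefficients: [1, -6, 1, 0, -2]
Leading coefficient a_n = 1
Ratios |a_i/a_n|: 6, 1, 0, 2
Maximum ratio: 6
Cauchy's bound: |r| <= 1 + 6 = 7

Upper bound = 7


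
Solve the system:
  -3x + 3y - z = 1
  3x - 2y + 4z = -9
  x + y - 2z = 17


Using Cramer's rule. Expand each determinant along the first row.
D  = (-3)*[(-2)*(-2) - 4*1] - 3*[3*(-2) - 4*1] + (-1)*[3*1 - (-2)*1]
  = (-3)*(0) - 3*(-10) + (-1)*(5) = 25
Dx = 1*[(-2)*(-2) - 4*1] - 3*[(-9)*(-2) - 4*17] + (-1)*[(-9)*1 - (-2)*17]
  = 1*(0) - 3*(-50) + (-1)*(25) = 125
Dy = (-3)*[(-9)*(-2) - 4*17] - 1*[3*(-2) - 4*1] + (-1)*[3*17 - (-9)*1]
  = (-3)*(-50) - 1*(-10) + (-1)*(60) = 100
Dz = (-3)*[(-2)*17 - (-9)*1] - 3*[3*17 - (-9)*1] + 1*[3*1 - (-2)*1]
  = (-3)*(-25) - 3*(60) + 1*(5) = -100
x = Dx/D = 125/25 = 5, y = Dy/D = 100/25 = 4, z = Dz/D = -100/25 = -4
Check eq1: (-3)(5) + (3)(4) + (-1)(-4) = 1 = 1 ✓
Check eq2: (3)(5) + (-2)(4) + (4)(-4) = -9 = -9 ✓
Check eq3: (1)(5) + (1)(4) + (-2)(-4) = 17 = 17 ✓

x = 5, y = 4, z = -4


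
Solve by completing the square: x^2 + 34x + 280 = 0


Start: x^2 + 34x + 280 = 0
Move constant: x^2 + 34x = -280
Half of 34 is 17, squared is 289
Add 289 to both sides: x^2 + 34x + 289 = 9
(x + 17)^2 = 9
x + 17 = ±3
x = -17 + 3 = -14 or x = -17 - 3 = -20

x = -20, x = -14


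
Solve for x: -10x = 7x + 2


Starting with: -10x = 7x + 2
Move all x terms to left: (-10 - 7)x = 2 - 0
Simplify: -17x = 2
Divide both sides by -17: x = -2/17

x = -2/17


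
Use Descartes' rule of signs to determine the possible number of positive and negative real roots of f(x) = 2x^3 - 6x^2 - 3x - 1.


Descartes' rule of signs:

For positive roots, count sign changes in f(x) = 2x^3 - 6x^2 - 3x - 1:
Signs of coefficients: +, -, -, -
Number of sign changes: 1
Possible positive real roots: 1

For negative roots, examine f(-x) = -2x^3 - 6x^2 + 3x - 1:
Signs of coefficients: -, -, +, -
Number of sign changes: 2
Possible negative real roots: 2, 0

Positive roots: 1; Negative roots: 2 or 0


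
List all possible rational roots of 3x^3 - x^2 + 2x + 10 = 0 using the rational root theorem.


Rational root theorem: possible roots are ±p/q where:
  p divides the constant term (10): p ∈ {1, 2, 5, 10}
  q divides the leading coefficient (3): q ∈ {1, 3}

All possible rational roots: -10, -5, -10/3, -2, -5/3, -1, -2/3, -1/3, 1/3, 2/3, 1, 5/3, 2, 10/3, 5, 10

-10, -5, -10/3, -2, -5/3, -1, -2/3, -1/3, 1/3, 2/3, 1, 5/3, 2, 10/3, 5, 10


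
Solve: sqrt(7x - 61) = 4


Square both sides: 7x - 61 = 4^2 = 16
7x = 16 + 61 = 77
x = 11
Check: sqrt(7*11 - 61) = sqrt(16) = 4 ✓

x = 11


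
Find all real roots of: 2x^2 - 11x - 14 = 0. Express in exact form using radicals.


Using the quadratic formula: x = (-b ± sqrt(b^2 - 4ac)) / (2a)
Here a = 2, b = -11, c = -14
Discriminant = b^2 - 4ac = (-11)^2 - 4(2)(-14) = 121 + 112 = 233
Since discriminant = 233 > 0, there are two real roots.
x = (11 ± sqrt(233)) / 4
Numerically: x ≈ 6.5661 or x ≈ -1.0661

x = (11 + sqrt(233)) / 4 or x = (11 - sqrt(233)) / 4


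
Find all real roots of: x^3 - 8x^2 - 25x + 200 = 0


Let p(x) = x^3 - 8x^2 - 25x + 200. By the rational root theorem (leading coefficient 1), any rational root is an integer divisor of 200: try ±1, ±2, ... in turn.
Test x = 1: value = 168 ≠ 0.
Test x = -1: value = 216 ≠ 0.
Test x = 2: value = 126 ≠ 0.
Test x = -2: value = 210 ≠ 0.
Test x = 4: value = 36 ≠ 0.
Test x = -4: value = 108 ≠ 0.
Test x = 5: value = 0 ✓, so (x - 5) is a factor.
Synthetic division by (x - 5): bring down 1; 1(5) - 8 = -3; (-3)(5) - 25 = -40; (-40)(5) + 200 = 0 → quotient x^2 - 3x - 40, remainder 0.
Solve the quadratic x^2 - 3x - 40 = 0: discriminant = (-3)^2 - 4(1)(-40) = 9 + 160 = 169.
sqrt(169) = 13, so x = (3 ± 13)/2: x = 8 or x = -5.

x = -5, x = 5, x = 8


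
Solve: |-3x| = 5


An absolute value equation |expr| = 5 gives two cases:
Case 1: -3x = 5
  -3x = 5, so x = -5/3
Case 2: -3x = -5
  -3x = -5, so x = 5/3

x = -5/3, x = 5/3


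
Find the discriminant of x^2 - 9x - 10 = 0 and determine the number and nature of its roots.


For ax^2 + bx + c = 0, discriminant D = b^2 - 4ac
Here a = 1, b = -9, c = -10
D = (-9)^2 - 4(1)(-10) = 81 + 40 = 121

D = 121 > 0 and is a perfect square (sqrt = 11)
The equation has 2 distinct real rational roots.

Discriminant = 121, 2 distinct real rational roots


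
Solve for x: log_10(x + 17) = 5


Convert to exponential form: x + 17 = 10^5 = 100000
x = 100000 - 17 = 99983
Check: log_10(99983 + 17) = log_10(100000) = log_10(100000) = 5 ✓

x = 99983


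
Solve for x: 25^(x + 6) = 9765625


Express both sides with the same base.
9765625 = 25^5
Since the bases match, equate exponents: x + 6 = 5
So x = 5 - (6) = -1

x = -1


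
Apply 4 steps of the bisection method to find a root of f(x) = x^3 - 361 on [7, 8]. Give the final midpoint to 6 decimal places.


f(x) = x^3 - 361
f(7) = -18 < 0
f(8) = 151 > 0

Step 1: midpoint = (7.000000 + 8.000000)/2 = 7.500000
  f(7.500000) = 60.875000
  f(mid) > 0, so root is in [7.000000, 7.500000]

Step 2: midpoint = (7.000000 + 7.500000)/2 = 7.250000
  f(7.250000) = 20.078125
  f(mid) > 0, so root is in [7.000000, 7.250000]

Step 3: midpoint = (7.000000 + 7.250000)/2 = 7.125000
  f(7.125000) = 0.705078
  f(mid) > 0, so root is in [7.000000, 7.125000]

Step 4: midpoint = (7.000000 + 7.125000)/2 = 7.062500
  f(7.062500) = -8.730225
  f(mid) < 0, so root is in [7.062500, 7.125000]

midpoint = 7.062500


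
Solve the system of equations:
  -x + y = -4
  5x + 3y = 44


Using Cramer's rule:
Determinant D = (-1)(3) - (5)(1) = -3 - 5 = -8
Dx = (-4)(3) - (44)(1) = -12 - 44 = -56
Dy = (-1)(44) - (5)(-4) = -44 + 20 = -24
x = Dx/D = -56/-8 = 7
y = Dy/D = -24/-8 = 3

x = 7, y = 3


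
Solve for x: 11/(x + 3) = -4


Multiply both sides by (x + 3): 11 = -4(x + 3)
Distribute: 11 = -4x - 12
-4x = 11 + 12 = 23
x = -23/4

x = -23/4


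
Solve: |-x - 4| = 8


An absolute value equation |expr| = 8 gives two cases:
Case 1: -x - 4 = 8
  -x = 12, so x = -12
Case 2: -x - 4 = -8
  -x = -4, so x = 4

x = -12, x = 4


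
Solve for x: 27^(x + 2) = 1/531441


Express both sides with the same base.
1/531441 = 27^(-4)
Since the bases match, equate exponents: x + 2 = -4
So x = -4 - (2) = -6

x = -6


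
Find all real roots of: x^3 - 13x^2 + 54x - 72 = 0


Let p(x) = x^3 - 13x^2 + 54x - 72. By the rational root theorem (leading coefficient 1), any rational root is an integer divisor of 72: try ±1, ±2, ... in turn.
Test x = 1: value = -30 ≠ 0.
Test x = -1: value = -140 ≠ 0.
Test x = 2: value = -8 ≠ 0.
Test x = -2: value = -240 ≠ 0.
Test x = 3: value = 0 ✓, so (x - 3) is a factor.
Synthetic division by (x - 3): bring down 1; 1(3) - 13 = -10; (-10)(3) + 54 = 24; 24(3) - 72 = 0 → quotient x^2 - 10x + 24, remainder 0.
Solve the quadratic x^2 - 10x + 24 = 0: discriminant = (-10)^2 - 4(1)(24) = 100 - 96 = 4.
sqrt(4) = 2, so x = (10 ± 2)/2: x = 6 or x = 4.

x = 3, x = 4, x = 6


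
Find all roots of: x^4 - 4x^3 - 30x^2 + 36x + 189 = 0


Let p(x) = x^4 - 4x^3 - 30x^2 + 36x + 189. By the rational root theorem (leading coefficient 1), any rational root is an integer divisor of 189: try ±1, ±2, ... in turn.
Test x = 1: value = 192 ≠ 0.
Test x = -1: value = 128 ≠ 0.
Test x = 3: value = 0 ✓, so (x - 3) is a factor.
Synthetic division by (x - 3): bring down 1; 1(3) - 4 = -1; (-1)(3) - 30 = -33; (-33)(3) + 36 = -63; (-63)(3) + 189 = 0 → quotient x^3 - x^2 - 33x - 63, remainder 0.
Continue with the quotient x^3 - x^2 - 33x - 63 (candidates must divide 63; re-test x = 3 first in case it repeats).
Test x = 3: value = -144 ≠ 0.
Test x = -3: value = 0 ✓, so (x + 3) is a factor.
Synthetic division by (x + 3): bring down 1; 1(-3) - 1 = -4; (-4)(-3) - 33 = -21; (-21)(-3) - 63 = 0 → quotient x^2 - 4x - 21, remainder 0.
Solve the quadratic x^2 - 4x - 21 = 0: discriminant = (-4)^2 - 4(1)(-21) = 16 + 84 = 100.
sqrt(100) = 10, so x = (4 ± 10)/2: x = 7 or x = -3.
Collecting all roots found:

x = -3 (multiplicity 2), x = 3, x = 7


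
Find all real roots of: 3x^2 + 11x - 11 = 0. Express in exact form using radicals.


Using the quadratic formula: x = (-b ± sqrt(b^2 - 4ac)) / (2a)
Here a = 3, b = 11, c = -11
Discriminant = b^2 - 4ac = 11^2 - 4(3)(-11) = 121 + 132 = 253
Since discriminant = 253 > 0, there are two real roots.
x = (-11 ± sqrt(253)) / 6
Numerically: x ≈ 0.8177 or x ≈ -4.4843

x = (-11 + sqrt(253)) / 6 or x = (-11 - sqrt(253)) / 6


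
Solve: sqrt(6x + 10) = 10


Square both sides: 6x + 10 = 10^2 = 100
6x = 100 - 10 = 90
x = 15
Check: sqrt(6*15 + 10) = sqrt(100) = 10 ✓

x = 15


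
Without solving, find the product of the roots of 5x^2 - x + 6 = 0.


By Vieta's formulas for ax^2 + bx + c = 0:
  Sum of roots = -b/a
  Product of roots = c/a

Here a = 5, b = -1, c = 6
Sum = -(-1)/5 = 1/5
Product = 6/5 = 6/5

Product = 6/5


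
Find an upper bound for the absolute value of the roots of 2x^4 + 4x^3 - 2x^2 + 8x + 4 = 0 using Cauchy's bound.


Cauchy's bound: all roots r satisfy |r| <= 1 + max(|a_i/a_n|) for i = 0,...,n-1
where a_n is the leading coefficient.

Coefficients: [2, 4, -2, 8, 4]
Leading coefficient a_n = 2
Ratios |a_i/a_n|: 2, 1, 4, 2
Maximum ratio: 4
Cauchy's bound: |r| <= 1 + 4 = 5

Upper bound = 5


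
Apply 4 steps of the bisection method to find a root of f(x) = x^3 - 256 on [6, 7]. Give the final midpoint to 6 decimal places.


f(x) = x^3 - 256
f(6) = -40 < 0
f(7) = 87 > 0

Step 1: midpoint = (6.000000 + 7.000000)/2 = 6.500000
  f(6.500000) = 18.625000
  f(mid) > 0, so root is in [6.000000, 6.500000]

Step 2: midpoint = (6.000000 + 6.500000)/2 = 6.250000
  f(6.250000) = -11.859375
  f(mid) < 0, so root is in [6.250000, 6.500000]

Step 3: midpoint = (6.250000 + 6.500000)/2 = 6.375000
  f(6.375000) = 3.083984
  f(mid) > 0, so root is in [6.250000, 6.375000]

Step 4: midpoint = (6.250000 + 6.375000)/2 = 6.312500
  f(6.312500) = -4.461670
  f(mid) < 0, so root is in [6.312500, 6.375000]

midpoint = 6.312500


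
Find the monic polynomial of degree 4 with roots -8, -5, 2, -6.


A monic polynomial with roots -8, -5, 2, -6 is:
p(x) = (x + 8)(x + 5)(x - 2)(x + 6)
After multiplying by (x + 8): x + 8
After multiplying by (x + 5): x^2 + 13x + 40
After multiplying by (x - 2): x^3 + 11x^2 + 14x - 80
After multiplying by (x + 6): x^4 + 17x^3 + 80x^2 + 4x - 480

x^4 + 17x^3 + 80x^2 + 4x - 480


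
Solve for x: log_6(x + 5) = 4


Convert to exponential form: x + 5 = 6^4 = 1296
x = 1296 - 5 = 1291
Check: log_6(1291 + 5) = log_6(1296) = log_6(1296) = 4 ✓

x = 1291


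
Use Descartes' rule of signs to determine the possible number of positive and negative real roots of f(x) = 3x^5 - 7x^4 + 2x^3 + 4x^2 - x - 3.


Descartes' rule of signs:

For positive roots, count sign changes in f(x) = 3x^5 - 7x^4 + 2x^3 + 4x^2 - x - 3:
Signs of coefficients: +, -, +, +, -, -
Number of sign changes: 3
Possible positive real roots: 3, 1

For negative roots, examine f(-x) = -3x^5 - 7x^4 - 2x^3 + 4x^2 + x - 3:
Signs of coefficients: -, -, -, +, +, -
Number of sign changes: 2
Possible negative real roots: 2, 0

Positive roots: 3 or 1; Negative roots: 2 or 0


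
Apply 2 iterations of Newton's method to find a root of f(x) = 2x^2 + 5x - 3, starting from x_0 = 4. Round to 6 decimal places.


Newton's method: x_(n+1) = x_n - f(x_n)/f'(x_n)
f(x) = 2x^2 + 5x - 3
f'(x) = 4x + 5

Iteration 1:
  f(4.000000) = 49.000000
  f'(4.000000) = 21.000000
  x_1 = 4.000000 - (49.000000)/(21.000000) = 1.666667

Iteration 2:
  f(1.666667) = 10.888889
  f'(1.666667) = 11.666667
  x_2 = 1.666667 - (10.888889)/(11.666667) = 0.733333

x_2 = 0.733333


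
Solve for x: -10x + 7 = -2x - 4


Starting with: -10x + 7 = -2x - 4
Move all x terms to left: (-10 + 2)x = -4 - 7
Simplify: -8x = -11
Divide both sides by -8: x = 11/8

x = 11/8


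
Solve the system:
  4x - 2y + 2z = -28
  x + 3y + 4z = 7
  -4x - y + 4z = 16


Using Cramer's rule. Expand each determinant along the first row.
D  = 4*[3*4 - 4*(-1)] - (-2)*[1*4 - 4*(-4)] + 2*[1*(-1) - 3*(-4)]
  = 4*(16) - (-2)*(20) + 2*(11) = 126
Dx = (-28)*[3*4 - 4*(-1)] - (-2)*[7*4 - 4*16] + 2*[7*(-1) - 3*16]
  = (-28)*(16) - (-2)*(-36) + 2*(-55) = -630
Dy = 4*[7*4 - 4*16] - (-28)*[1*4 - 4*(-4)] + 2*[1*16 - 7*(-4)]
  = 4*(-36) - (-28)*(20) + 2*(44) = 504
Dz = 4*[3*16 - 7*(-1)] - (-2)*[1*16 - 7*(-4)] + (-28)*[1*(-1) - 3*(-4)]
  = 4*(55) - (-2)*(44) + (-28)*(11) = 0
x = Dx/D = -630/126 = -5, y = Dy/D = 504/126 = 4, z = Dz/D = 0/126 = 0
Check eq1: (4)(-5) + (-2)(4) + (2)(0) = -28 = -28 ✓
Check eq2: (1)(-5) + (3)(4) + (4)(0) = 7 = 7 ✓
Check eq3: (-4)(-5) + (-1)(4) + (4)(0) = 16 = 16 ✓

x = -5, y = 4, z = 0


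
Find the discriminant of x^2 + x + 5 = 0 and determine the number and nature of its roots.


For ax^2 + bx + c = 0, discriminant D = b^2 - 4ac
Here a = 1, b = 1, c = 5
D = (1)^2 - 4(1)(5) = 1 - 20 = -19

D = -19 < 0
The equation has no real roots (2 complex conjugate roots).

Discriminant = -19, no real roots (2 complex conjugate roots)


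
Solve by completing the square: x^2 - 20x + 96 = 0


Start: x^2 - 20x + 96 = 0
Move constant: x^2 - 20x = -96
Half of -20 is -10, squared is 100
Add 100 to both sides: x^2 - 20x + 100 = 4
(x - 10)^2 = 4
x - 10 = ±2
x = 10 + 2 = 12 or x = 10 - 2 = 8

x = 8, x = 12


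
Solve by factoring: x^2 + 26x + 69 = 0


We need two numbers that multiply to 69 and add to 26.
Those numbers are 3 and 23 (since 3 * 23 = 69 and 3 + 23 = 26).
So x^2 + 26x + 69 = (x + 3)(x + 23) = 0
Setting each factor to zero: x = -3 or x = -23

x = -23, x = -3


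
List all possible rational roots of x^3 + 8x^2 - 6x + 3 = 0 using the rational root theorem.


Rational root theorem: possible roots are ±p/q where:
  p divides the constant term (3): p ∈ {1, 3}
  q divides the leading coefficient (1): q ∈ {1}

All possible rational roots: -3, -1, 1, 3

-3, -1, 1, 3


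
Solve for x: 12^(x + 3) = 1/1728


Express both sides with the same base.
1/1728 = 12^(-3)
Since the bases match, equate exponents: x + 3 = -3
So x = -3 - (3) = -6

x = -6


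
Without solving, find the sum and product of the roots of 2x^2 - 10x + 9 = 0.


By Vieta's formulas for ax^2 + bx + c = 0:
  Sum of roots = -b/a
  Product of roots = c/a

Here a = 2, b = -10, c = 9
Sum = -(-10)/2 = 5
Product = 9/2 = 9/2

Sum = 5, Product = 9/2


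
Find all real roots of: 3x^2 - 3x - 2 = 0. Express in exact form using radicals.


Using the quadratic formula: x = (-b ± sqrt(b^2 - 4ac)) / (2a)
Here a = 3, b = -3, c = -2
Discriminant = b^2 - 4ac = (-3)^2 - 4(3)(-2) = 9 + 24 = 33
Since discriminant = 33 > 0, there are two real roots.
x = (3 ± sqrt(33)) / 6
Numerically: x ≈ 1.4574 or x ≈ -0.4574

x = (3 + sqrt(33)) / 6 or x = (3 - sqrt(33)) / 6


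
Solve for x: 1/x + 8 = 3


Subtract 8 from both sides: 1/x = -5
Multiply both sides by x: 1 = -5 * x
Divide by -5: x = -1/5

x = -1/5


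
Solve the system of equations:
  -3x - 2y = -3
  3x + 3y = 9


Using Cramer's rule:
Determinant D = (-3)(3) - (3)(-2) = -9 + 6 = -3
Dx = (-3)(3) - (9)(-2) = -9 + 18 = 9
Dy = (-3)(9) - (3)(-3) = -27 + 9 = -18
x = Dx/D = 9/-3 = -3
y = Dy/D = -18/-3 = 6

x = -3, y = 6


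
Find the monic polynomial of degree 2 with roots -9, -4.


A monic polynomial with roots -9, -4 is:
p(x) = (x + 9)(x + 4)
After multiplying by (x + 9): x + 9
After multiplying by (x + 4): x^2 + 13x + 36

x^2 + 13x + 36


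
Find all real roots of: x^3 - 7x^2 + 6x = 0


The constant term is 0, so x = 0 is a root. Factor out x:
  x(x^2 - 7x + 6) = 0
Solve the quadratic x^2 - 7x + 6 = 0: discriminant = (-7)^2 - 4(1)(6) = 49 - 24 = 25.
sqrt(25) = 5, so x = (7 ± 5)/2: x = 6 or x = 1.

x = 0, x = 1, x = 6


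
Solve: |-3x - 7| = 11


An absolute value equation |expr| = 11 gives two cases:
Case 1: -3x - 7 = 11
  -3x = 18, so x = -6
Case 2: -3x - 7 = -11
  -3x = -4, so x = 4/3

x = -6, x = 4/3


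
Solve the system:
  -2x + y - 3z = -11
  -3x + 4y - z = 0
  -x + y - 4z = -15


Using Cramer's rule. Expand each determinant along the first row.
D  = (-2)*[4*(-4) - (-1)*1] - 1*[(-3)*(-4) - (-1)*(-1)] + (-3)*[(-3)*1 - 4*(-1)]
  = (-2)*(-15) - 1*(11) + (-3)*(1) = 16
Dx = (-11)*[4*(-4) - (-1)*1] - 1*[0*(-4) - (-1)*(-15)] + (-3)*[0*1 - 4*(-15)]
  = (-11)*(-15) - 1*(-15) + (-3)*(60) = 0
Dy = (-2)*[0*(-4) - (-1)*(-15)] - (-11)*[(-3)*(-4) - (-1)*(-1)] + (-3)*[(-3)*(-15) - 0*(-1)]
  = (-2)*(-15) - (-11)*(11) + (-3)*(45) = 16
Dz = (-2)*[4*(-15) - 0*1] - 1*[(-3)*(-15) - 0*(-1)] + (-11)*[(-3)*1 - 4*(-1)]
  = (-2)*(-60) - 1*(45) + (-11)*(1) = 64
x = Dx/D = 0/16 = 0, y = Dy/D = 16/16 = 1, z = Dz/D = 64/16 = 4
Check eq1: (-2)(0) + (1)(1) + (-3)(4) = -11 = -11 ✓
Check eq2: (-3)(0) + (4)(1) + (-1)(4) = 0 = 0 ✓
Check eq3: (-1)(0) + (1)(1) + (-4)(4) = -15 = -15 ✓

x = 0, y = 1, z = 4


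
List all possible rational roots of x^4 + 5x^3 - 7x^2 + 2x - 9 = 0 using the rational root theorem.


Rational root theorem: possible roots are ±p/q where:
  p divides the constant term (-9): p ∈ {1, 3, 9}
  q divides the leading coefficient (1): q ∈ {1}

All possible rational roots: -9, -3, -1, 1, 3, 9

-9, -3, -1, 1, 3, 9


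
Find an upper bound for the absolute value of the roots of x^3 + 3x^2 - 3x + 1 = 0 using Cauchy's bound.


Cauchy's bound: all roots r satisfy |r| <= 1 + max(|a_i/a_n|) for i = 0,...,n-1
where a_n is the leading coefficient.

Coefficients: [1, 3, -3, 1]
Leading coefficient a_n = 1
Ratios |a_i/a_n|: 3, 3, 1
Maximum ratio: 3
Cauchy's bound: |r| <= 1 + 3 = 4

Upper bound = 4


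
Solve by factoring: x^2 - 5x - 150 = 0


We need two numbers that multiply to -150 and add to -5.
Those numbers are 10 and -15 (since 10 * (-15) = -150 and 10 + (-15) = -5).
So x^2 - 5x - 150 = (x + 10)(x - 15) = 0
Setting each factor to zero: x = -10 or x = 15

x = -10, x = 15


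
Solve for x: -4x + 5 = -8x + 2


Starting with: -4x + 5 = -8x + 2
Move all x terms to left: (-4 + 8)x = 2 - 5
Simplify: 4x = -3
Divide both sides by 4: x = -3/4

x = -3/4


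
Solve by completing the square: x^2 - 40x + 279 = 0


Start: x^2 - 40x + 279 = 0
Move constant: x^2 - 40x = -279
Half of -40 is -20, squared is 400
Add 400 to both sides: x^2 - 40x + 400 = 121
(x - 20)^2 = 121
x - 20 = ±11
x = 20 + 11 = 31 or x = 20 - 11 = 9

x = 9, x = 31


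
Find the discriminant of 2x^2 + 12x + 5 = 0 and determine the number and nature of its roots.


For ax^2 + bx + c = 0, discriminant D = b^2 - 4ac
Here a = 2, b = 12, c = 5
D = (12)^2 - 4(2)(5) = 144 - 40 = 104

D = 104 > 0 but not a perfect square
The equation has 2 distinct real irrational roots.

Discriminant = 104, 2 distinct real irrational roots


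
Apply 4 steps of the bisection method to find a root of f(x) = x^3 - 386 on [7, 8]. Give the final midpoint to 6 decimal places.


f(x) = x^3 - 386
f(7) = -43 < 0
f(8) = 126 > 0

Step 1: midpoint = (7.000000 + 8.000000)/2 = 7.500000
  f(7.500000) = 35.875000
  f(mid) > 0, so root is in [7.000000, 7.500000]

Step 2: midpoint = (7.000000 + 7.500000)/2 = 7.250000
  f(7.250000) = -4.921875
  f(mid) < 0, so root is in [7.250000, 7.500000]

Step 3: midpoint = (7.250000 + 7.500000)/2 = 7.375000
  f(7.375000) = 15.130859
  f(mid) > 0, so root is in [7.250000, 7.375000]

Step 4: midpoint = (7.250000 + 7.375000)/2 = 7.312500
  f(7.312500) = 5.018799
  f(mid) > 0, so root is in [7.250000, 7.312500]

midpoint = 7.312500


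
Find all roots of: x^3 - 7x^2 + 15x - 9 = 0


Let p(x) = x^3 - 7x^2 + 15x - 9. By the rational root theorem (leading coefficient 1), any rational root is an integer divisor of 9: try ±1, ±2, ... in turn.
Test x = 1: value = 0 ✓, so (x - 1) is a factor.
Synthetic division by (x - 1): bring down 1; 1(1) - 7 = -6; (-6)(1) + 15 = 9; 9(1) - 9 = 0 → quotient x^2 - 6x + 9, remainder 0.
Solve the quadratic x^2 - 6x + 9 = 0: discriminant = (-6)^2 - 4(1)(9) = 36 - 36 = 0.
Discriminant = 0, so a double root: x = 6/2 = 3.
Collecting all roots found:

x = 1, x = 3 (multiplicity 2)


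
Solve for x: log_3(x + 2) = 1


Convert to exponential form: x + 2 = 3^1 = 3
x = 3 - 2 = 1
Check: log_3(1 + 2) = log_3(3) = log_3(3) = 1 ✓

x = 1


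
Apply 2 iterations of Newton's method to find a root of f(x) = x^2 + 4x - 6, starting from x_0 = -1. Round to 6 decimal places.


Newton's method: x_(n+1) = x_n - f(x_n)/f'(x_n)
f(x) = x^2 + 4x - 6
f'(x) = 2x + 4

Iteration 1:
  f(-1.000000) = -9.000000
  f'(-1.000000) = 2.000000
  x_1 = -1.000000 - (-9.000000)/(2.000000) = 3.500000

Iteration 2:
  f(3.500000) = 20.250000
  f'(3.500000) = 11.000000
  x_2 = 3.500000 - (20.250000)/(11.000000) = 1.659091

x_2 = 1.659091


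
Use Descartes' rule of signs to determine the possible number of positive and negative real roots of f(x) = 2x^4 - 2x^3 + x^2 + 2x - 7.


Descartes' rule of signs:

For positive roots, count sign changes in f(x) = 2x^4 - 2x^3 + x^2 + 2x - 7:
Signs of coefficients: +, -, +, +, -
Number of sign changes: 3
Possible positive real roots: 3, 1

For negative roots, examine f(-x) = 2x^4 + 2x^3 + x^2 - 2x - 7:
Signs of coefficients: +, +, +, -, -
Number of sign changes: 1
Possible negative real roots: 1

Positive roots: 3 or 1; Negative roots: 1


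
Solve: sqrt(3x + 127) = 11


Square both sides: 3x + 127 = 11^2 = 121
3x = 121 - 127 = -6
x = -2
Check: sqrt(3*(-2) + 127) = sqrt(121) = 11 ✓

x = -2


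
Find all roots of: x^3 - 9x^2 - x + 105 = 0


Let p(x) = x^3 - 9x^2 - x + 105. By the rational root theorem (leading coefficient 1), any rational root is an integer divisor of 105: try ±1, ±2, ... in turn.
Test x = 1: value = 96 ≠ 0.
Test x = -1: value = 96 ≠ 0.
Test x = 3: value = 48 ≠ 0.
Test x = -3: value = 0 ✓, so (x + 3) is a factor.
Synthetic division by (x + 3): bring down 1; 1(-3) - 9 = -12; (-12)(-3) - 1 = 35; 35(-3) + 105 = 0 → quotient x^2 - 12x + 35, remainder 0.
Solve the quadratic x^2 - 12x + 35 = 0: discriminant = (-12)^2 - 4(1)(35) = 144 - 140 = 4.
sqrt(4) = 2, so x = (12 ± 2)/2: x = 7 or x = 5.
Collecting all roots found:

x = -3, x = 5, x = 7


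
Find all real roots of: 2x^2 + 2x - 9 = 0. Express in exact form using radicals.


Using the quadratic formula: x = (-b ± sqrt(b^2 - 4ac)) / (2a)
Here a = 2, b = 2, c = -9
Discriminant = b^2 - 4ac = 2^2 - 4(2)(-9) = 4 + 72 = 76
Since discriminant = 76 > 0, there are two real roots.
x = (-2 ± 2*sqrt(19)) / 4
Simplifying: x = (-1 ± sqrt(19)) / 2
Numerically: x ≈ 1.6794 or x ≈ -2.6794

x = (-1 + sqrt(19)) / 2 or x = (-1 - sqrt(19)) / 2


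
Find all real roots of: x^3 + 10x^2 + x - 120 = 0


Let p(x) = x^3 + 10x^2 + x - 120. By the rational root theorem (leading coefficient 1), any rational root is an integer divisor of 120: try ±1, ±2, ... in turn.
Test x = 1: value = -108 ≠ 0.
Test x = -1: value = -112 ≠ 0.
Test x = 2: value = -70 ≠ 0.
Test x = -2: value = -90 ≠ 0.
Test x = 3: value = 0 ✓, so (x - 3) is a factor.
Synthetic division by (x - 3): bring down 1; 1(3) + 10 = 13; 13(3) + 1 = 40; 40(3) - 120 = 0 → quotient x^2 + 13x + 40, remainder 0.
Solve the quadratic x^2 + 13x + 40 = 0: discriminant = 13^2 - 4(1)(40) = 169 - 160 = 9.
sqrt(9) = 3, so x = (-13 ± 3)/2: x = -5 or x = -8.

x = -8, x = -5, x = 3


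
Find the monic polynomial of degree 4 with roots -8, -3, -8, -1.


A monic polynomial with roots -8, -3, -8, -1 is:
p(x) = (x + 8)(x + 3)(x + 8)(x + 1)
After multiplying by (x + 8): x + 8
After multiplying by (x + 3): x^2 + 11x + 24
After multiplying by (x + 8): x^3 + 19x^2 + 112x + 192
After multiplying by (x + 1): x^4 + 20x^3 + 131x^2 + 304x + 192

x^4 + 20x^3 + 131x^2 + 304x + 192


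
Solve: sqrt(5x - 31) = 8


Square both sides: 5x - 31 = 8^2 = 64
5x = 64 + 31 = 95
x = 19
Check: sqrt(5*19 - 31) = sqrt(64) = 8 ✓

x = 19


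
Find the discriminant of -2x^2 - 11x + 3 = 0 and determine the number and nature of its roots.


For ax^2 + bx + c = 0, discriminant D = b^2 - 4ac
Here a = -2, b = -11, c = 3
D = (-11)^2 - 4(-2)(3) = 121 + 24 = 145

D = 145 > 0 but not a perfect square
The equation has 2 distinct real irrational roots.

Discriminant = 145, 2 distinct real irrational roots


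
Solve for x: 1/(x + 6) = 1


Multiply both sides by (x + 6): 1 = 1(x + 6)
Distribute: 1 = x + 6
x = 1 - 6 = -5
x = -5

x = -5


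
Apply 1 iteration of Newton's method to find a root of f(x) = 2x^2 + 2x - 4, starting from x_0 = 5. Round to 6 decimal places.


Newton's method: x_(n+1) = x_n - f(x_n)/f'(x_n)
f(x) = 2x^2 + 2x - 4
f'(x) = 4x + 2

Iteration 1:
  f(5.000000) = 56.000000
  f'(5.000000) = 22.000000
  x_1 = 5.000000 - (56.000000)/(22.000000) = 2.454545

x_1 = 2.454545


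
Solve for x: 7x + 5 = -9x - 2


Starting with: 7x + 5 = -9x - 2
Move all x terms to left: (7 + 9)x = -2 - 5
Simplify: 16x = -7
Divide both sides by 16: x = -7/16

x = -7/16


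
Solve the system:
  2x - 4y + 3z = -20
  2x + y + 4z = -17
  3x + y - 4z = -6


Using Cramer's rule. Expand each determinant along the first row.
D  = 2*[1*(-4) - 4*1] - (-4)*[2*(-4) - 4*3] + 3*[2*1 - 1*3]
  = 2*(-8) - (-4)*(-20) + 3*(-1) = -99
Dx = (-20)*[1*(-4) - 4*1] - (-4)*[(-17)*(-4) - 4*(-6)] + 3*[(-17)*1 - 1*(-6)]
  = (-20)*(-8) - (-4)*(92) + 3*(-11) = 495
Dy = 2*[(-17)*(-4) - 4*(-6)] - (-20)*[2*(-4) - 4*3] + 3*[2*(-6) - (-17)*3]
  = 2*(92) - (-20)*(-20) + 3*(39) = -99
Dz = 2*[1*(-6) - (-17)*1] - (-4)*[2*(-6) - (-17)*3] + (-20)*[2*1 - 1*3]
  = 2*(11) - (-4)*(39) + (-20)*(-1) = 198
x = Dx/D = 495/-99 = -5, y = Dy/D = -99/-99 = 1, z = Dz/D = 198/-99 = -2
Check eq1: (2)(-5) + (-4)(1) + (3)(-2) = -20 = -20 ✓
Check eq2: (2)(-5) + (1)(1) + (4)(-2) = -17 = -17 ✓
Check eq3: (3)(-5) + (1)(1) + (-4)(-2) = -6 = -6 ✓

x = -5, y = 1, z = -2


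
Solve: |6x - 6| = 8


An absolute value equation |expr| = 8 gives two cases:
Case 1: 6x - 6 = 8
  6x = 14, so x = 7/3
Case 2: 6x - 6 = -8
  6x = -2, so x = -1/3

x = -1/3, x = 7/3


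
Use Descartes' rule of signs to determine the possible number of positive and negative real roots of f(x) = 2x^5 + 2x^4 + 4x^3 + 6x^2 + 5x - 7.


Descartes' rule of signs:

For positive roots, count sign changes in f(x) = 2x^5 + 2x^4 + 4x^3 + 6x^2 + 5x - 7:
Signs of coefficients: +, +, +, +, +, -
Number of sign changes: 1
Possible positive real roots: 1

For negative roots, examine f(-x) = -2x^5 + 2x^4 - 4x^3 + 6x^2 - 5x - 7:
Signs of coefficients: -, +, -, +, -, -
Number of sign changes: 4
Possible negative real roots: 4, 2, 0

Positive roots: 1; Negative roots: 4 or 2 or 0


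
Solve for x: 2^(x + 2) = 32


Express both sides with the same base.
32 = 2^5
Since the bases match, equate exponents: x + 2 = 5
So x = 5 - (2) = 3

x = 3


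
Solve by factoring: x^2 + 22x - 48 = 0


We need two numbers that multiply to -48 and add to 22.
Those numbers are 24 and -2 (since 24 * (-2) = -48 and 24 + (-2) = 22).
So x^2 + 22x - 48 = (x + 24)(x - 2) = 0
Setting each factor to zero: x = -24 or x = 2

x = -24, x = 2


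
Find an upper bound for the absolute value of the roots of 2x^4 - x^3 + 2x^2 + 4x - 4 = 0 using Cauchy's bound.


Cauchy's bound: all roots r satisfy |r| <= 1 + max(|a_i/a_n|) for i = 0,...,n-1
where a_n is the leading coefficient.

Coefficients: [2, -1, 2, 4, -4]
Leading coefficient a_n = 2
Ratios |a_i/a_n|: 1/2, 1, 2, 2
Maximum ratio: 2
Cauchy's bound: |r| <= 1 + 2 = 3

Upper bound = 3


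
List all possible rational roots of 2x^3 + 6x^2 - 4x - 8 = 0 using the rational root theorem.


Rational root theorem: possible roots are ±p/q where:
  p divides the constant term (-8): p ∈ {1, 2, 4, 8}
  q divides the leading coefficient (2): q ∈ {1, 2}

All possible rational roots: -8, -4, -2, -1, -1/2, 1/2, 1, 2, 4, 8

-8, -4, -2, -1, -1/2, 1/2, 1, 2, 4, 8


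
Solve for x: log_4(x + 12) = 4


Convert to exponential form: x + 12 = 4^4 = 256
x = 256 - 12 = 244
Check: log_4(244 + 12) = log_4(256) = log_4(256) = 4 ✓

x = 244


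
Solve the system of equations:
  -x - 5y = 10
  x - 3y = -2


Using Cramer's rule:
Determinant D = (-1)(-3) - (1)(-5) = 3 + 5 = 8
Dx = (10)(-3) - (-2)(-5) = -30 - 10 = -40
Dy = (-1)(-2) - (1)(10) = 2 - 10 = -8
x = Dx/D = -40/8 = -5
y = Dy/D = -8/8 = -1

x = -5, y = -1


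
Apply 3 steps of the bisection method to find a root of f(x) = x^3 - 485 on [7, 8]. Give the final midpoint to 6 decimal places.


f(x) = x^3 - 485
f(7) = -142 < 0
f(8) = 27 > 0

Step 1: midpoint = (7.000000 + 8.000000)/2 = 7.500000
  f(7.500000) = -63.125000
  f(mid) < 0, so root is in [7.500000, 8.000000]

Step 2: midpoint = (7.500000 + 8.000000)/2 = 7.750000
  f(7.750000) = -19.515625
  f(mid) < 0, so root is in [7.750000, 8.000000]

Step 3: midpoint = (7.750000 + 8.000000)/2 = 7.875000
  f(7.875000) = 3.373047
  f(mid) > 0, so root is in [7.750000, 7.875000]

midpoint = 7.875000


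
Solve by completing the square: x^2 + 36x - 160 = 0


Start: x^2 + 36x - 160 = 0
Move constant: x^2 + 36x = 160
Half of 36 is 18, squared is 324
Add 324 to both sides: x^2 + 36x + 324 = 484
(x + 18)^2 = 484
x + 18 = ±22
x = -18 + 22 = 4 or x = -18 - 22 = -40

x = -40, x = 4


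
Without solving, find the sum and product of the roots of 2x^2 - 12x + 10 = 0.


By Vieta's formulas for ax^2 + bx + c = 0:
  Sum of roots = -b/a
  Product of roots = c/a

Here a = 2, b = -12, c = 10
Sum = -(-12)/2 = 6
Product = 10/2 = 5

Sum = 6, Product = 5


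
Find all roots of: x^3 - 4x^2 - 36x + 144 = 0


Let p(x) = x^3 - 4x^2 - 36x + 144. By the rational root theorem (leading coefficient 1), any rational root is an integer divisor of 144: try ±1, ±2, ... in turn.
Test x = 1: value = 105 ≠ 0.
Test x = -1: value = 175 ≠ 0.
Test x = 2: value = 64 ≠ 0.
Test x = -2: value = 192 ≠ 0.
Test x = 3: value = 27 ≠ 0.
Test x = -3: value = 189 ≠ 0.
Test x = 4: value = 0 ✓, so (x - 4) is a factor.
Synthetic division by (x - 4): bring down 1; 1(4) - 4 = 0; 0(4) - 36 = -36; (-36)(4) + 144 = 0 → quotient x^2 - 36, remainder 0.
Solve the quadratic x^2 - 36 = 0: discriminant = 0^2 - 4(1)(-36) = 0 + 144 = 144.
sqrt(144) = 12, so x = (0 ± 12)/2: x = 6 or x = -6.
Collecting all roots found:

x = -6, x = 4, x = 6


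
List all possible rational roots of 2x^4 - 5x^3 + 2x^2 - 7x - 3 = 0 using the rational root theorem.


Rational root theorem: possible roots are ±p/q where:
  p divides the constant term (-3): p ∈ {1, 3}
  q divides the leading coefficient (2): q ∈ {1, 2}

All possible rational roots: -3, -3/2, -1, -1/2, 1/2, 1, 3/2, 3

-3, -3/2, -1, -1/2, 1/2, 1, 3/2, 3


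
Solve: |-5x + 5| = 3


An absolute value equation |expr| = 3 gives two cases:
Case 1: -5x + 5 = 3
  -5x = -2, so x = 2/5
Case 2: -5x + 5 = -3
  -5x = -8, so x = 8/5

x = 2/5, x = 8/5


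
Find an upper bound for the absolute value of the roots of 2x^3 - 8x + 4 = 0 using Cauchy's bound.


Cauchy's bound: all roots r satisfy |r| <= 1 + max(|a_i/a_n|) for i = 0,...,n-1
where a_n is the leading coefficient.

Coefficients: [2, 0, -8, 4]
Leading coefficient a_n = 2
Ratios |a_i/a_n|: 0, 4, 2
Maximum ratio: 4
Cauchy's bound: |r| <= 1 + 4 = 5

Upper bound = 5


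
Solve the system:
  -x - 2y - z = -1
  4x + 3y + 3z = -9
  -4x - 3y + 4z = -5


Using Cramer's rule. Expand each determinant along the first row.
D  = (-1)*[3*4 - 3*(-3)] - (-2)*[4*4 - 3*(-4)] + (-1)*[4*(-3) - 3*(-4)]
  = (-1)*(21) - (-2)*(28) + (-1)*(0) = 35
Dx = (-1)*[3*4 - 3*(-3)] - (-2)*[(-9)*4 - 3*(-5)] + (-1)*[(-9)*(-3) - 3*(-5)]
  = (-1)*(21) - (-2)*(-21) + (-1)*(42) = -105
Dy = (-1)*[(-9)*4 - 3*(-5)] - (-1)*[4*4 - 3*(-4)] + (-1)*[4*(-5) - (-9)*(-4)]
  = (-1)*(-21) - (-1)*(28) + (-1)*(-56) = 105
Dz = (-1)*[3*(-5) - (-9)*(-3)] - (-2)*[4*(-5) - (-9)*(-4)] + (-1)*[4*(-3) - 3*(-4)]
  = (-1)*(-42) - (-2)*(-56) + (-1)*(0) = -70
x = Dx/D = -105/35 = -3, y = Dy/D = 105/35 = 3, z = Dz/D = -70/35 = -2
Check eq1: (-1)(-3) + (-2)(3) + (-1)(-2) = -1 = -1 ✓
Check eq2: (4)(-3) + (3)(3) + (3)(-2) = -9 = -9 ✓
Check eq3: (-4)(-3) + (-3)(3) + (4)(-2) = -5 = -5 ✓

x = -3, y = 3, z = -2


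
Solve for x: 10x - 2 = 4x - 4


Starting with: 10x - 2 = 4x - 4
Move all x terms to left: (10 - 4)x = -4 + 2
Simplify: 6x = -2
Divide both sides by 6: x = -1/3

x = -1/3


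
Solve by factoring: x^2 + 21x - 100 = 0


We need two numbers that multiply to -100 and add to 21.
Those numbers are -4 and 25 (since (-4) * 25 = -100 and (-4) + 25 = 21).
So x^2 + 21x - 100 = (x - 4)(x + 25) = 0
Setting each factor to zero: x = 4 or x = -25

x = -25, x = 4


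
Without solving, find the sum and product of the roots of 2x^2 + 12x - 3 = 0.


By Vieta's formulas for ax^2 + bx + c = 0:
  Sum of roots = -b/a
  Product of roots = c/a

Here a = 2, b = 12, c = -3
Sum = -(12)/2 = -6
Product = -3/2 = -3/2

Sum = -6, Product = -3/2


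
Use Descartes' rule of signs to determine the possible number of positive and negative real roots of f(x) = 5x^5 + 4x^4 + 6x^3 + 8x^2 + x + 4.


Descartes' rule of signs:

For positive roots, count sign changes in f(x) = 5x^5 + 4x^4 + 6x^3 + 8x^2 + x + 4:
Signs of coefficients: +, +, +, +, +, +
Number of sign changes: 0
Possible positive real roots: 0

For negative roots, examine f(-x) = -5x^5 + 4x^4 - 6x^3 + 8x^2 - x + 4:
Signs of coefficients: -, +, -, +, -, +
Number of sign changes: 5
Possible negative real roots: 5, 3, 1

Positive roots: 0; Negative roots: 5 or 3 or 1


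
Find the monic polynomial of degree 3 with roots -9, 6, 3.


A monic polynomial with roots -9, 6, 3 is:
p(x) = (x + 9)(x - 6)(x - 3)
After multiplying by (x + 9): x + 9
After multiplying by (x - 6): x^2 + 3x - 54
After multiplying by (x - 3): x^3 - 63x + 162

x^3 - 63x + 162


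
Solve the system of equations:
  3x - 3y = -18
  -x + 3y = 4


Using Cramer's rule:
Determinant D = (3)(3) - (-1)(-3) = 9 - 3 = 6
Dx = (-18)(3) - (4)(-3) = -54 + 12 = -42
Dy = (3)(4) - (-1)(-18) = 12 - 18 = -6
x = Dx/D = -42/6 = -7
y = Dy/D = -6/6 = -1

x = -7, y = -1


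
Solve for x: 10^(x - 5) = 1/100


Express both sides with the same base.
1/100 = 10^(-2)
Since the bases match, equate exponents: x - 5 = -2
So x = -2 - (-5) = 3

x = 3


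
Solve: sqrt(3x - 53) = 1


Square both sides: 3x - 53 = 1^2 = 1
3x = 1 + 53 = 54
x = 18
Check: sqrt(3*18 - 53) = sqrt(1) = 1 ✓

x = 18


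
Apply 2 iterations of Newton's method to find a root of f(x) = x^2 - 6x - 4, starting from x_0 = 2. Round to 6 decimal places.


Newton's method: x_(n+1) = x_n - f(x_n)/f'(x_n)
f(x) = x^2 - 6x - 4
f'(x) = 2x - 6

Iteration 1:
  f(2.000000) = -12.000000
  f'(2.000000) = -2.000000
  x_1 = 2.000000 - (-12.000000)/(-2.000000) = -4.000000

Iteration 2:
  f(-4.000000) = 36.000000
  f'(-4.000000) = -14.000000
  x_2 = -4.000000 - (36.000000)/(-14.000000) = -1.428571

x_2 = -1.428571


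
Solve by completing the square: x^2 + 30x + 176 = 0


Start: x^2 + 30x + 176 = 0
Move constant: x^2 + 30x = -176
Half of 30 is 15, squared is 225
Add 225 to both sides: x^2 + 30x + 225 = 49
(x + 15)^2 = 49
x + 15 = ±7
x = -15 + 7 = -8 or x = -15 - 7 = -22

x = -22, x = -8


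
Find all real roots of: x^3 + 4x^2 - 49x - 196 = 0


Let p(x) = x^3 + 4x^2 - 49x - 196. By the rational root theorem (leading coefficient 1), any rational root is an integer divisor of 196: try ±1, ±2, ... in turn.
Test x = 1: value = -240 ≠ 0.
Test x = -1: value = -144 ≠ 0.
Test x = 2: value = -270 ≠ 0.
Test x = -2: value = -90 ≠ 0.
Test x = 4: value = -264 ≠ 0.
Test x = -4: value = 0 ✓, so (x + 4) is a factor.
Synthetic division by (x + 4): bring down 1; 1(-4) + 4 = 0; 0(-4) - 49 = -49; (-49)(-4) - 196 = 0 → quotient x^2 - 49, remainder 0.
Solve the quadratic x^2 - 49 = 0: discriminant = 0^2 - 4(1)(-49) = 0 + 196 = 196.
sqrt(196) = 14, so x = (0 ± 14)/2: x = 7 or x = -7.

x = -7, x = -4, x = 7
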